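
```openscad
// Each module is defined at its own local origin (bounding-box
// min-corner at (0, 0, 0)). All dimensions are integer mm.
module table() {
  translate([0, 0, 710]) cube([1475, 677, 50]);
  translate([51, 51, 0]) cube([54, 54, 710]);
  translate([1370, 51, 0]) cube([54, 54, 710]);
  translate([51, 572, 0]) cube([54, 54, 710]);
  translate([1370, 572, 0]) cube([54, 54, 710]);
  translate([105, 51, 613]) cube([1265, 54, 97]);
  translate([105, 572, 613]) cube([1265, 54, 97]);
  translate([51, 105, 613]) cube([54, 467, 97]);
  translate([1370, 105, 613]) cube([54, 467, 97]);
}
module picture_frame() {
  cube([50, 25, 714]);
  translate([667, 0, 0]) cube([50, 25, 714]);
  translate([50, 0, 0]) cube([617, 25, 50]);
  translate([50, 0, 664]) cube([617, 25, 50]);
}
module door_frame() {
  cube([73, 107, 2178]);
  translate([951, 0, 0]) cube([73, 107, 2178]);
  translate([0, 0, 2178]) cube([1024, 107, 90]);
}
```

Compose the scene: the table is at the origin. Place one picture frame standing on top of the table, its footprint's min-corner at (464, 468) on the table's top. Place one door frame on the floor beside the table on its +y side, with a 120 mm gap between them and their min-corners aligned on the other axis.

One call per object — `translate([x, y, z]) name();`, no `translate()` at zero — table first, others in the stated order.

table();
translate([464, 468, 760]) picture_frame();
translate([0, 797, 0]) door_frame();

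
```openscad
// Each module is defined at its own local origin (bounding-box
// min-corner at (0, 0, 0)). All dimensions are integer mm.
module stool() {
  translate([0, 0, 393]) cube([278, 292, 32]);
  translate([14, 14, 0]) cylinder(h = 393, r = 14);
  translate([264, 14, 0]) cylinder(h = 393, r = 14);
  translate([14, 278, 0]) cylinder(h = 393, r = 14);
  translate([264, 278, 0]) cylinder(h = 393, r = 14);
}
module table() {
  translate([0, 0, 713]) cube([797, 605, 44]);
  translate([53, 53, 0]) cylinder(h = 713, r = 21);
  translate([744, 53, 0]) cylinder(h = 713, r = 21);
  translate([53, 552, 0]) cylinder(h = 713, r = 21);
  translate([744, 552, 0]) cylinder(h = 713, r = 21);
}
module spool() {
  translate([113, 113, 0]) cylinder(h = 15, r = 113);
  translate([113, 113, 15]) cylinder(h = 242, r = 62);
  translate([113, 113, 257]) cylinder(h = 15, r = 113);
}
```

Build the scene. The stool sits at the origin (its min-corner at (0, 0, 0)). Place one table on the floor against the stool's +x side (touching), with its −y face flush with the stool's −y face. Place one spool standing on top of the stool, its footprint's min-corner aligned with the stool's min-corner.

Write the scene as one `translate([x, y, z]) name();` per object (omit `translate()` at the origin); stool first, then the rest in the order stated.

stool();
translate([278, 0, 0]) table();
translate([0, 0, 425]) spool();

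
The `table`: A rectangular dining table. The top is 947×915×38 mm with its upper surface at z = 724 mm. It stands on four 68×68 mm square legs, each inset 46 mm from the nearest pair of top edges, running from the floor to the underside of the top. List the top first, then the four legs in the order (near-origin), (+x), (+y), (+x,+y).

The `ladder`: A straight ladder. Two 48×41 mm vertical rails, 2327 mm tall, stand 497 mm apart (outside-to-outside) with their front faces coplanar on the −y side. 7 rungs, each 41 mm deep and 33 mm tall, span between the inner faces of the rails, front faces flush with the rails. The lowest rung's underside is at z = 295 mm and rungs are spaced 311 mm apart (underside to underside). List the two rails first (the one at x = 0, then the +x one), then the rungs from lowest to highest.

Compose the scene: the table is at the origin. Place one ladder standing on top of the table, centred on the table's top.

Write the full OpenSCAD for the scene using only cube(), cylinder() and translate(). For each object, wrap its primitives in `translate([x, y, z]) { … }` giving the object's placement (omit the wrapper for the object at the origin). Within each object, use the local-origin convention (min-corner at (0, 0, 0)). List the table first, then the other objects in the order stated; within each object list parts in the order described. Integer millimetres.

translate([0, 0, 686]) cube([947, 915, 38]);
translate([46, 46, 0]) cube([68, 68, 686]);
translate([833, 46, 0]) cube([68, 68, 686]);
translate([46, 801, 0]) cube([68, 68, 686]);
translate([833, 801, 0]) cube([68, 68, 686]);
translate([225, 437, 724]) {
  cube([48, 41, 2327]);
  translate([449, 0, 0]) cube([48, 41, 2327]);
  translate([48, 0, 295]) cube([401, 41, 33]);
  translate([48, 0, 606]) cube([401, 41, 33]);
  translate([48, 0, 917]) cube([401, 41, 33]);
  translate([48, 0, 1228]) cube([401, 41, 33]);
  translate([48, 0, 1539]) cube([401, 41, 33]);
  translate([48, 0, 1850]) cube([401, 41, 33]);
  translate([48, 0, 2161]) cube([401, 41, 33]);
}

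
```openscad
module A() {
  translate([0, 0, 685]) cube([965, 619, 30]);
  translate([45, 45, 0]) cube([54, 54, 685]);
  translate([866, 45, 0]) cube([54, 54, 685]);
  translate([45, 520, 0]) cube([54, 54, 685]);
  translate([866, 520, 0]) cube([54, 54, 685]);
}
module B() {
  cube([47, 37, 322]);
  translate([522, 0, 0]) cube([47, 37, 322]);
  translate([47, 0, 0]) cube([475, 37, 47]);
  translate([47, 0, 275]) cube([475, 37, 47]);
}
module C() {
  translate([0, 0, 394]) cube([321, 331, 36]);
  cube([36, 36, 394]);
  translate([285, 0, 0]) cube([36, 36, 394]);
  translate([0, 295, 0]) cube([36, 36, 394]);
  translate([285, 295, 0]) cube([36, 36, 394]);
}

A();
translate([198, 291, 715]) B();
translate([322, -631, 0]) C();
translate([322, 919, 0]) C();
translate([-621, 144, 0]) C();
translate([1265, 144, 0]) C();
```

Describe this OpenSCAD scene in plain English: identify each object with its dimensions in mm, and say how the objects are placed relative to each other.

A is a rectangular dining table. The top is 965×619×30 mm with its upper surface at z = 715 mm. It stands on four 54×54 mm square legs, each inset 45 mm from the nearest pair of top edges, running from the floor to the underside of the top.

B is a rectangular picture frame lying in the x–z plane (depth along y). The opening is 475 mm wide (x) by 228 mm tall (z), surrounded by a border 47 mm wide on all four sides. The frame is 37 mm deep and is made of two full-height vertical stiles with two horizontal rails fitted between them.

C is a simple wooden stool: a rectangular seat 321 mm (x) by 331 mm (y), 36 mm thick, top face at z = 430 mm, on four square legs, each 36×36 mm in cross-section. The legs rest on z = 0, each flush with a corner of the seat.

The picture frame is on top of the table, centred. Four stools sit around the table at the −y, +y, −x, +x sides.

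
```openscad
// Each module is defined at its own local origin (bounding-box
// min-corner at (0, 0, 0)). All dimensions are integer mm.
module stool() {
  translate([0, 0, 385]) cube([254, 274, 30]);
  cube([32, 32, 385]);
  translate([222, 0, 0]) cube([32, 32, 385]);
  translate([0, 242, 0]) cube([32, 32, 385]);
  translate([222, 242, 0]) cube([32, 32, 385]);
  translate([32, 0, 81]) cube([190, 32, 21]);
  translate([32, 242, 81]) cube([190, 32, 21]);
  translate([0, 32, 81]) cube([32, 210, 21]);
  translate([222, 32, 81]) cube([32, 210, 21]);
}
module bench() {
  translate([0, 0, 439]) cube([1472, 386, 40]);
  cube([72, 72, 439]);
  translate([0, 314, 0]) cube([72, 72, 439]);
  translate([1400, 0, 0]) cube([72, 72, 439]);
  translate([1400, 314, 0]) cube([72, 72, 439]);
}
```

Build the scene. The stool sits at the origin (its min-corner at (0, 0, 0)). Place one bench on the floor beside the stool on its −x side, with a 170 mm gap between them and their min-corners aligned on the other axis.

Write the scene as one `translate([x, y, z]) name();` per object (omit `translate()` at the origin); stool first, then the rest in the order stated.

stool();
translate([-1642, 0, 0]) bench();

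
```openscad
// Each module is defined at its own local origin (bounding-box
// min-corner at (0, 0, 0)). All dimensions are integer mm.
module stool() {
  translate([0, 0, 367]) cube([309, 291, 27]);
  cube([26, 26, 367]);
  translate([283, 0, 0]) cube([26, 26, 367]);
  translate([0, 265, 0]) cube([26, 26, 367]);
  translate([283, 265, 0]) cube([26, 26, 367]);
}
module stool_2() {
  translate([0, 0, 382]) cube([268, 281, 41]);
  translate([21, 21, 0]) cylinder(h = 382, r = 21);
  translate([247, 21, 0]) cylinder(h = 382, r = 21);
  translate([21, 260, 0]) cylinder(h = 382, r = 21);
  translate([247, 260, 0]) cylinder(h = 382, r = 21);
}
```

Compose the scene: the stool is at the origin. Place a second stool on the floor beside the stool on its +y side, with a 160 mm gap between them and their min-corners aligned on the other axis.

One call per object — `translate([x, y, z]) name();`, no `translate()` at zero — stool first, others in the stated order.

stool();
translate([0, 451, 0]) stool_2();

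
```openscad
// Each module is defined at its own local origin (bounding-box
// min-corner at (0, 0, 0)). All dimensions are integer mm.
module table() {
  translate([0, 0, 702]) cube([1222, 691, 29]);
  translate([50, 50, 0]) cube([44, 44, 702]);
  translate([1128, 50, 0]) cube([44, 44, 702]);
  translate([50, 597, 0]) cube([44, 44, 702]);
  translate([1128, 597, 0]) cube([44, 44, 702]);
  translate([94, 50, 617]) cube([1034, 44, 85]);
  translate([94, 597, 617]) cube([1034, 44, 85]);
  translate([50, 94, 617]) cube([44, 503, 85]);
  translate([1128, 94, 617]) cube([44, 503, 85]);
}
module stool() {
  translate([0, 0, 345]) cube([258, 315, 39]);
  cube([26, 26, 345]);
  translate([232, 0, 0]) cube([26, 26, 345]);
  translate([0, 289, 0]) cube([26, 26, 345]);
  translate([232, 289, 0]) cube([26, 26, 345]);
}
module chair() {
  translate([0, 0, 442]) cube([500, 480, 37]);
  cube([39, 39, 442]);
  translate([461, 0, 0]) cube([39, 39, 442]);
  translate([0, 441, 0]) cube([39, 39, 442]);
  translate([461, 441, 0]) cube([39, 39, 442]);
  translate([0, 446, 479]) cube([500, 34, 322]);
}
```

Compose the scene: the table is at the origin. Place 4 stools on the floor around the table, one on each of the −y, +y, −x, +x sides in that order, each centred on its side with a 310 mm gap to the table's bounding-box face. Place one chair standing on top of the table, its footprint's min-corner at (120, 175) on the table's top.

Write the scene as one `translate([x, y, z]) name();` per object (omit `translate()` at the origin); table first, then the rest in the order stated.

table();
translate([482, -625, 0]) stool();
translate([482, 1001, 0]) stool();
translate([-568, 188, 0]) stool();
translate([1532, 188, 0]) stool();
translate([120, 175, 731]) chair();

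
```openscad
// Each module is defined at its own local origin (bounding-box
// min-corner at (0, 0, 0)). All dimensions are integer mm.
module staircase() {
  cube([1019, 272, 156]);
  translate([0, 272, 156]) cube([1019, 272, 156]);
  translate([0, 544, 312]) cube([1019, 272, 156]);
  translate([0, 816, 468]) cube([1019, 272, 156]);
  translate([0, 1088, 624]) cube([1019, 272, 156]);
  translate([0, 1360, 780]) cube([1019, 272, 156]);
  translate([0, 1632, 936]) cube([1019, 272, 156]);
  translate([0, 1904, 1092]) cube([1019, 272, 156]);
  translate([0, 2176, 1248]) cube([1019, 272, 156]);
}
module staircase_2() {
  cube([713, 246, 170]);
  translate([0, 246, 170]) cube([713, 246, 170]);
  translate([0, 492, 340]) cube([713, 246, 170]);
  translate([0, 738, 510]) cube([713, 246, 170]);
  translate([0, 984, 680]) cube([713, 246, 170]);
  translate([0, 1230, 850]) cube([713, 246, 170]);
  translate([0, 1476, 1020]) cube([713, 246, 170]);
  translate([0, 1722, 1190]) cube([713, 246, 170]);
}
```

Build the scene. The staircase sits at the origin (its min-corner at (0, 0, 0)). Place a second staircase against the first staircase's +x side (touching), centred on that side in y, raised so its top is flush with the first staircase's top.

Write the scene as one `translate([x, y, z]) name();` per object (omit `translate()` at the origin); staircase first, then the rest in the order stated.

staircase();
translate([1019, 240, 44]) staircase_2();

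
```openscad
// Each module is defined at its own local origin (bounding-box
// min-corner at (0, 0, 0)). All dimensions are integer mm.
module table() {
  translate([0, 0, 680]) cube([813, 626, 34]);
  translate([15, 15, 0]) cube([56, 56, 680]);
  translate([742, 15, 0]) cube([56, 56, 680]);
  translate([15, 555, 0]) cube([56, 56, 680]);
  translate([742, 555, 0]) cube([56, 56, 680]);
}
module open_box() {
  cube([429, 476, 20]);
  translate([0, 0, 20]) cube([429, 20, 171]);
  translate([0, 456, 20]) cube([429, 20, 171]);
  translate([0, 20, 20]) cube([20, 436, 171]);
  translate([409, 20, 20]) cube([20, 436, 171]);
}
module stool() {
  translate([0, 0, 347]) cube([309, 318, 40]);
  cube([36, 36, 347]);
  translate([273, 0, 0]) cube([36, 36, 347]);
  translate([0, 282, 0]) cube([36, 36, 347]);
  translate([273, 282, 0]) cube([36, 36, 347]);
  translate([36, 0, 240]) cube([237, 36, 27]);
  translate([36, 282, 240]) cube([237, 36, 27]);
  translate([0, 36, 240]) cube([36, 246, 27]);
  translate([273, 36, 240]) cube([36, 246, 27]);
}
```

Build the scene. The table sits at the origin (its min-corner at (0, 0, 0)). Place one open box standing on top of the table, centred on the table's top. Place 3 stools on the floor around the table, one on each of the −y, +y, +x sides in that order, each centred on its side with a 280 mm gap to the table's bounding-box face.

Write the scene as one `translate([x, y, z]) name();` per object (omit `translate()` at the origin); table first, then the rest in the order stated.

table();
translate([192, 75, 714]) open_box();
translate([252, -598, 0]) stool();
translate([252, 906, 0]) stool();
translate([1093, 154, 0]) stool();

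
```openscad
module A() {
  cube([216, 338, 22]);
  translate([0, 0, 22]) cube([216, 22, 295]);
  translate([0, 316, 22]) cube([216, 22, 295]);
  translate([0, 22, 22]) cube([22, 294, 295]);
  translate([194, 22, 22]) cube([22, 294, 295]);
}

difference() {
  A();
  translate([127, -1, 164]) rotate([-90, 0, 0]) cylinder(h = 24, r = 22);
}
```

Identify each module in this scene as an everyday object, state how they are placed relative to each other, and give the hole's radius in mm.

A is an open box. The open box has a circular hole through its front wall. The hole's radius is 22 mm.

The subtracted cylinder has r = 22 mm.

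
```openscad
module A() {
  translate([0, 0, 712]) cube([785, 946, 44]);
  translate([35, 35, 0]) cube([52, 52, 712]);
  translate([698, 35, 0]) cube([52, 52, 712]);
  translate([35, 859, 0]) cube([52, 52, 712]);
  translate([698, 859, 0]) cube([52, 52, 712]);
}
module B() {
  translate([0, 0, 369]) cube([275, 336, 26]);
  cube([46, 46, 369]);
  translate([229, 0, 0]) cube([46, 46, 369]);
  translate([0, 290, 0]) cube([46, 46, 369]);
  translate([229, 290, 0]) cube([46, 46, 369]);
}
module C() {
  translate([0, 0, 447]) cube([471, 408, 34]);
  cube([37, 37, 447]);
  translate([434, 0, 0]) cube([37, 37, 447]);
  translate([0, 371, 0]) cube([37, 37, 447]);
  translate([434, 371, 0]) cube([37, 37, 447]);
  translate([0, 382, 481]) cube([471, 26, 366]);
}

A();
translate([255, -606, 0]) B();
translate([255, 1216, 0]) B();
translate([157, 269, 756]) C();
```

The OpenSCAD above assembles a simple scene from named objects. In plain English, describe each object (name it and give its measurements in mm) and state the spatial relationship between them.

A is a table: top 785 mm (x) × 946 mm (y), 44 mm thick, upper face at z = 756 mm, on four 52×52 mm square legs, each inset 35 mm from the nearest pair of top edges, running from z = 0 to the bottom of the top.

B is a simple wooden stool: a rectangular seat 275 mm (x) by 336 mm (y), 26 mm thick, top face at z = 395 mm, on four square legs, each 46×46 mm in cross-section. The legs rest on z = 0, each flush with a corner of the seat.

C is a chair. The seat is a 471×408×34 mm slab with its top at z = 481 mm, on four 37×37 mm corner legs (flush with the seat edges, standing on z = 0). A flat backrest 26 mm thick, 366 mm tall, spans the full seat width and rises from the seat top along its +y edge, rear face flush with the rear of the seat.

Two stools sit around the table at the −y, +y sides. The chair is on top of the table, centred.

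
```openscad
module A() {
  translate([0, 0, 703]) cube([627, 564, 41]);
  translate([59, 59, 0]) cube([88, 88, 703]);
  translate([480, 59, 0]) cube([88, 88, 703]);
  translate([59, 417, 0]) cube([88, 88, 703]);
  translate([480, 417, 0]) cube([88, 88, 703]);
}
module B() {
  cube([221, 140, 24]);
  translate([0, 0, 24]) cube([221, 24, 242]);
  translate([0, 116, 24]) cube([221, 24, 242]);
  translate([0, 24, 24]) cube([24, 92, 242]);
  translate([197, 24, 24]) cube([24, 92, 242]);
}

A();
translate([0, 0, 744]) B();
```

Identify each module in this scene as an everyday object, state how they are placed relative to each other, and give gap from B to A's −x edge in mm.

A is a table. B is an open box. The open box is on top of the table. The gap from the open box to the table's −x edge is 0 mm.

The open box's min-x is at 0; the table's min-x is 0; gap = 0 mm.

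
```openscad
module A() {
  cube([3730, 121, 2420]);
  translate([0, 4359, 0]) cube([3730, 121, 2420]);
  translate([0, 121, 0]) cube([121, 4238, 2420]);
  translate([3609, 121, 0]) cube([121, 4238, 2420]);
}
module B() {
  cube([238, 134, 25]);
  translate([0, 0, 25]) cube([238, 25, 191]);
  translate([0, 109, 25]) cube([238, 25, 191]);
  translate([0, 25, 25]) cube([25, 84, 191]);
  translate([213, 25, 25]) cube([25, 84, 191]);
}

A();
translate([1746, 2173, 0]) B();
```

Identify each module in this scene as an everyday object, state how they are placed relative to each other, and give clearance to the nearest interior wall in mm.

Clearances: x = 1625, y = 2052; minimum 1625 mm.

A is a house frame. B is an open box. The open box sits inside the house frame, centred. The clearance to the nearest interior wall is 1625 mm.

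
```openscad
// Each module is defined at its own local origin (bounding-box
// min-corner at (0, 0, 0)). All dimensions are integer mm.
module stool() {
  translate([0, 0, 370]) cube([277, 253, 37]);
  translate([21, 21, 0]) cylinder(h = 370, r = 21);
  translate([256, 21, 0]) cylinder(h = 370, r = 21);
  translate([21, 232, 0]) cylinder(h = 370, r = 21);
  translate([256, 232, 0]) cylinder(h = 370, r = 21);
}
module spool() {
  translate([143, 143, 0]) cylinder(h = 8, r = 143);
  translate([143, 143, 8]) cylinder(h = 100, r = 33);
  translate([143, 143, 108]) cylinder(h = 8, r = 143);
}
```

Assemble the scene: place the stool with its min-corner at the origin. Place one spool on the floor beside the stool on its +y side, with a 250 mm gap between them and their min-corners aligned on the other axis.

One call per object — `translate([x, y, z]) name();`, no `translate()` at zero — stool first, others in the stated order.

stool();
translate([0, 503, 0]) spool();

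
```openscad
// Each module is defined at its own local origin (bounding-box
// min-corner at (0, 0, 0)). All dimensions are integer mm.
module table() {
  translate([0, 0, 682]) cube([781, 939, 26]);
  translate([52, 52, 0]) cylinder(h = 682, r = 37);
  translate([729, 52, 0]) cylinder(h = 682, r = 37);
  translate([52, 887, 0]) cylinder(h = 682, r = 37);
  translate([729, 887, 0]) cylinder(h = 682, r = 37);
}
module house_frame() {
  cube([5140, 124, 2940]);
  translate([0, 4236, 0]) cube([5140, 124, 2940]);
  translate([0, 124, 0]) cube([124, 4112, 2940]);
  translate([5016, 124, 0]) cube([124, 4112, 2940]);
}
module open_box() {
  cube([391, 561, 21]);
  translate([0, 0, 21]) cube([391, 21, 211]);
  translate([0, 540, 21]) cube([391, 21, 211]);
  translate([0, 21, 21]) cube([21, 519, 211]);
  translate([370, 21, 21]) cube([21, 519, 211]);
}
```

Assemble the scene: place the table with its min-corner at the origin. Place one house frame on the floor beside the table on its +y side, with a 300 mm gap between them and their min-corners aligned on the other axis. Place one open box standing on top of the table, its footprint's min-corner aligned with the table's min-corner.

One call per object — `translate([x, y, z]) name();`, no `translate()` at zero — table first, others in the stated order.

table();
translate([0, 1239, 0]) house_frame();
translate([0, 0, 708]) open_box();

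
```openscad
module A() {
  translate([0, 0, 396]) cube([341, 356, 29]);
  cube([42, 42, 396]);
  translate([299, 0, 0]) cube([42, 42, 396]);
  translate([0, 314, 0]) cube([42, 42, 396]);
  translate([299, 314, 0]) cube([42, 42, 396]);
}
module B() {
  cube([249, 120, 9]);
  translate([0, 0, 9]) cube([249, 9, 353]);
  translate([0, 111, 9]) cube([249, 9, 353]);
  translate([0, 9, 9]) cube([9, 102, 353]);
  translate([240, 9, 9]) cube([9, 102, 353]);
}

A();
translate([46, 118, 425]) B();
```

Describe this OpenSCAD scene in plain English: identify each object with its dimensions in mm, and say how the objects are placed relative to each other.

A is a four-legged stool. The seat is 341×356 mm, 29 mm thick, top at z = 425 mm. It stands on four square legs, each 42×42 mm in cross-section, from z = 0 to the seat underside, each flush with a corner of the seat.

B is an open-topped rectangular box: outside dimensions 249×120×362 mm, with a uniform wall and base thickness of 9 mm. The base is a full 249×120 slab on the floor; four walls sit on top of the base. The front and back walls (the −y and +y sides) span the full width; the two side walls fit between them.

The open box is on top of the stool, centred.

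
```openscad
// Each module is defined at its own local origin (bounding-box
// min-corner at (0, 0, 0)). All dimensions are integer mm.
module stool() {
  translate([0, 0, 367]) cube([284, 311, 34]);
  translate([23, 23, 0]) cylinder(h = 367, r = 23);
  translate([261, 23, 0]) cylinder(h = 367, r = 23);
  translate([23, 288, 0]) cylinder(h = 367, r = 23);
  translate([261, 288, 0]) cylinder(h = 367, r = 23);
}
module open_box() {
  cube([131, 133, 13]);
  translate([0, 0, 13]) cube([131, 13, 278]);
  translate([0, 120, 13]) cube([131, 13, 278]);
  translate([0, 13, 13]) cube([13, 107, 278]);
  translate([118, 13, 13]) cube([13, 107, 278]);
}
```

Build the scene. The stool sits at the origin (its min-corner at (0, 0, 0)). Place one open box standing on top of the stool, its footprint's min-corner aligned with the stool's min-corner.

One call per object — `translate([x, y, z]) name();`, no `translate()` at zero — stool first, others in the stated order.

stool();
translate([0, 0, 401]) open_box();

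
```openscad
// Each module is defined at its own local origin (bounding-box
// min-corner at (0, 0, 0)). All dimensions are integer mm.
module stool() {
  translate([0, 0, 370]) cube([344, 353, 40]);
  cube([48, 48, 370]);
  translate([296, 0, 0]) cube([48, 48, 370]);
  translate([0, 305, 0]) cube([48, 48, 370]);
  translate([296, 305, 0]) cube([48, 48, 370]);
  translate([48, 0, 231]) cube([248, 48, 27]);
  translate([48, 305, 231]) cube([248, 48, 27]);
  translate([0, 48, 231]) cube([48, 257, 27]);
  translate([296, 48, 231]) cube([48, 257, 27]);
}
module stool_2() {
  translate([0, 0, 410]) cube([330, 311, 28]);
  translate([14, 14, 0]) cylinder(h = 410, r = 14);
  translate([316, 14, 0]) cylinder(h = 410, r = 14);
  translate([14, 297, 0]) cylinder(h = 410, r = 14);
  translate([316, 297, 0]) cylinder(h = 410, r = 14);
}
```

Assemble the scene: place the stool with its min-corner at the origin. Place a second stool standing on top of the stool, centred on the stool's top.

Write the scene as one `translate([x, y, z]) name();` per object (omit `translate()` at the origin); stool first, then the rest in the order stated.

stool();
translate([7, 21, 410]) stool_2();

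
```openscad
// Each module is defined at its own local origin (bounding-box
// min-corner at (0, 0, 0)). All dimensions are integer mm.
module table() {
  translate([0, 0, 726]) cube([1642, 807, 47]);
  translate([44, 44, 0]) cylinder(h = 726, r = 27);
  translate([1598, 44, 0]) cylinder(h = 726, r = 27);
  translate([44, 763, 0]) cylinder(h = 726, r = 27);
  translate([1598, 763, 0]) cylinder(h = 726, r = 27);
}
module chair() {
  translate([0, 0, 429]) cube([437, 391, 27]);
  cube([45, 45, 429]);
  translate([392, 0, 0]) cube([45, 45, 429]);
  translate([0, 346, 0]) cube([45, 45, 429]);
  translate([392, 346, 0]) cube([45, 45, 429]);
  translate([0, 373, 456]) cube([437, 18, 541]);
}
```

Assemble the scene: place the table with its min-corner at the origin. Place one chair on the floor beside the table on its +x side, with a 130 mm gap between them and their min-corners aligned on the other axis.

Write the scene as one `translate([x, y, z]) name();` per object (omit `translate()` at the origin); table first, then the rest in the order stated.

table();
translate([1772, 0, 0]) chair();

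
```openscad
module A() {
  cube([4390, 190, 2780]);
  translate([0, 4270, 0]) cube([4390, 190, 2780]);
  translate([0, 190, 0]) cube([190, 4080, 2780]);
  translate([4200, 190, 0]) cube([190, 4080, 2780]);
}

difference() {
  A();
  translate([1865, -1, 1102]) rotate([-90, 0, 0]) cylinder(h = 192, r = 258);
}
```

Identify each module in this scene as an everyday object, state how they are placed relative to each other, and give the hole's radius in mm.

A is a house frame. The house frame has a circular hole through its front wall. The hole's radius is 258 mm.

The subtracted cylinder has r = 258 mm.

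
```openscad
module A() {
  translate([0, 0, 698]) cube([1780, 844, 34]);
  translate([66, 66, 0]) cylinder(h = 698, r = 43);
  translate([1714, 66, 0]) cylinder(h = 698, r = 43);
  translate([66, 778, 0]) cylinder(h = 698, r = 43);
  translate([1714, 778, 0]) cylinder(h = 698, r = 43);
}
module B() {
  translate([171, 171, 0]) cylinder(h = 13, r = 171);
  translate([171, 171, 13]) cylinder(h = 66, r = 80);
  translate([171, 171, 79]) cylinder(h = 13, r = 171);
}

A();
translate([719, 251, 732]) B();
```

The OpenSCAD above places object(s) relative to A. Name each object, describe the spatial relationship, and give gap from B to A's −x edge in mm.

A is a table. B is a spool. The spool is on top of the table, centred. The gap from the spool to the table's −x edge is 719 mm.

The spool's min-x is at 719; the table's min-x is 0; gap = 719 mm.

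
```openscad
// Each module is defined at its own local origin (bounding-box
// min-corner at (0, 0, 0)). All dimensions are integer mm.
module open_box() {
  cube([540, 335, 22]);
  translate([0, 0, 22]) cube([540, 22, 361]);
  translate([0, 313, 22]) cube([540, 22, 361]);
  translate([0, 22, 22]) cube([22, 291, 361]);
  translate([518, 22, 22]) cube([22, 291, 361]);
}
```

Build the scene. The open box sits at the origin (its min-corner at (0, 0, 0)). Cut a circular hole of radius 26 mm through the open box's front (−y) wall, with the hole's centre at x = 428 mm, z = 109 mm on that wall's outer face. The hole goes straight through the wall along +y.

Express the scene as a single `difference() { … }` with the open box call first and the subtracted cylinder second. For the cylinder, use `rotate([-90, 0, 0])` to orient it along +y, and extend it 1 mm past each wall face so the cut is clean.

difference() {
  open_box();
  translate([428, -1, 109]) rotate([-90, 0, 0]) cylinder(h = 24, r = 26);
}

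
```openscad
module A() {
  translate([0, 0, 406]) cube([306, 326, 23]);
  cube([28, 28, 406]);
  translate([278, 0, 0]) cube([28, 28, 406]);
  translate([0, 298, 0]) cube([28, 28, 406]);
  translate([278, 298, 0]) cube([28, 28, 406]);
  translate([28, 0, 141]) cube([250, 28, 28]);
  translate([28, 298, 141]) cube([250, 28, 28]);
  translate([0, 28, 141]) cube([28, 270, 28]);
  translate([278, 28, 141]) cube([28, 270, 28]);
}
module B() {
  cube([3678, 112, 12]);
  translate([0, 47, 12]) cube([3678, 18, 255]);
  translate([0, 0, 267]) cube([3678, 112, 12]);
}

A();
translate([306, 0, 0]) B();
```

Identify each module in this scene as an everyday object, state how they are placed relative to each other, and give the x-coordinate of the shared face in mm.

The stool's +x face and the I-beam's −x face are both at x = 306 mm.

A is a stool. B is an I-beam. The I-beam is against the stool's +x side, with their −y faces flush. The x-coordinate of the shared face is 306 mm.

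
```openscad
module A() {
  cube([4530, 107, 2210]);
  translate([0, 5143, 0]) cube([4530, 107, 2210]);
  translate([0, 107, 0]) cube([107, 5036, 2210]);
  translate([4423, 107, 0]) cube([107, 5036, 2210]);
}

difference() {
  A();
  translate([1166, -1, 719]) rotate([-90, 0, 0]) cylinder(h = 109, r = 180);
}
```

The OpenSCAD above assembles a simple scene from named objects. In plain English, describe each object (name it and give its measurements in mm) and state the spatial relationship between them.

A is the wall frame of a small rectangular building: four walls, each 2210 mm tall and 107 mm thick, enclosing a footprint 4530 mm (x) by 5250 mm (y) outside-to-outside, with no floor or roof. The front and back walls (the −y and +y sides) span the full width; the two side walls fit between them.

The house frame has a circular hole of radius 180 mm through its front wall, centred at (x = 1166, z = 719).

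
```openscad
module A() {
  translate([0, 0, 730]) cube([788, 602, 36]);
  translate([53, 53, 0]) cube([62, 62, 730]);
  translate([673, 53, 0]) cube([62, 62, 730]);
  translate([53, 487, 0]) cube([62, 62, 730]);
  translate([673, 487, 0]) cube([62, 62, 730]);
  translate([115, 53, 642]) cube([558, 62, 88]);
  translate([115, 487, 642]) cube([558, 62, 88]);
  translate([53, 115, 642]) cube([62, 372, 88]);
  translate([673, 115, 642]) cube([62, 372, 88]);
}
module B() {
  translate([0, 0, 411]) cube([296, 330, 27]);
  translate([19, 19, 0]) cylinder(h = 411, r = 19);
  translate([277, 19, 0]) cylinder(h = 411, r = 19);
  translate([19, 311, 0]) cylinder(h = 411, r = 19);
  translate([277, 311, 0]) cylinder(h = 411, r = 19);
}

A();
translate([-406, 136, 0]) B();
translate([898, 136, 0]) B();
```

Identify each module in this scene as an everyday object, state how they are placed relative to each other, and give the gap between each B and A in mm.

A is a table. B is a stool. Two stools sit around the table at the −x, +x sides. The gap between each stool and the table is 110 mm.

Each stool's nearest face is 110 mm from the table's bounding box.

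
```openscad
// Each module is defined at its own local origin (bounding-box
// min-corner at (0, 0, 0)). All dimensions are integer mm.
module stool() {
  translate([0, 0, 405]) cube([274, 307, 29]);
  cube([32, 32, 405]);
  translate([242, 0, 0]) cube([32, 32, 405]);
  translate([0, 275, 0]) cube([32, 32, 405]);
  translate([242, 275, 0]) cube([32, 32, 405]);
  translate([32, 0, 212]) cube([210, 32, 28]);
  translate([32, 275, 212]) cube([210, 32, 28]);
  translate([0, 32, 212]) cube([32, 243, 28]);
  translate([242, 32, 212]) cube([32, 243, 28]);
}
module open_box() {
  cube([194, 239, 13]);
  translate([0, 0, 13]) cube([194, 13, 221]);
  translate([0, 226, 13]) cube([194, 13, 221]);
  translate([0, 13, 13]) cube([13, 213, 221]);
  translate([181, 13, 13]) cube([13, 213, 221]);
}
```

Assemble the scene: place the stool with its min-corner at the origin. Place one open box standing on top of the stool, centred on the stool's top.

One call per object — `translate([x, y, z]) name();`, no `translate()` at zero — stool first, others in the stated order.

stool();
translate([40, 34, 434]) open_box();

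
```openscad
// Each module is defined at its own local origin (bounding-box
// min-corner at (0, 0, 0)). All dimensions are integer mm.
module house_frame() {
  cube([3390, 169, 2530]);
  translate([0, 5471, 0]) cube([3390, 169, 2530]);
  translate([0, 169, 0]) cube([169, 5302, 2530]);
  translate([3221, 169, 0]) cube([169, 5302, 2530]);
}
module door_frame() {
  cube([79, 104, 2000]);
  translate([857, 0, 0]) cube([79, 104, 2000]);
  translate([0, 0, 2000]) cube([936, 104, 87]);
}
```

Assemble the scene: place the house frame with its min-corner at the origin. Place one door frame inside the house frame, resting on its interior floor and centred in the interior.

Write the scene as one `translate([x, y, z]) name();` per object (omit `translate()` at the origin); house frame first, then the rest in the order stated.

house_frame();
translate([1227, 2768, 0]) door_frame();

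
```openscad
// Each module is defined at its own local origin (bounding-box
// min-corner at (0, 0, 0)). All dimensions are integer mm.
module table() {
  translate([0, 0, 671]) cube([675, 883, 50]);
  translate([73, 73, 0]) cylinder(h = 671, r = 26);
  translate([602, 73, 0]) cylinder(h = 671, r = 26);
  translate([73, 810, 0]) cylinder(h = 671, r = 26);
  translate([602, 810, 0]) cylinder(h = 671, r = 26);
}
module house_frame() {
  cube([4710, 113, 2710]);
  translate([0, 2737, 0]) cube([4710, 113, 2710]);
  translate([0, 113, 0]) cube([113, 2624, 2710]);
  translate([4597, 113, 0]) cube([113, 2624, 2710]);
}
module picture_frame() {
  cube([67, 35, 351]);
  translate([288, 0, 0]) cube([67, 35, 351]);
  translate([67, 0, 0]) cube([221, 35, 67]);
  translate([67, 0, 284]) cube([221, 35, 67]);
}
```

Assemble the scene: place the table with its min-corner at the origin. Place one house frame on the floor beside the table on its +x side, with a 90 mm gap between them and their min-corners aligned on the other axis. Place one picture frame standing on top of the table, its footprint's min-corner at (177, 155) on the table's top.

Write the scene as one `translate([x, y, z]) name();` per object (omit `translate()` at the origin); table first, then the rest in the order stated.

table();
translate([765, 0, 0]) house_frame();
translate([177, 155, 721]) picture_frame();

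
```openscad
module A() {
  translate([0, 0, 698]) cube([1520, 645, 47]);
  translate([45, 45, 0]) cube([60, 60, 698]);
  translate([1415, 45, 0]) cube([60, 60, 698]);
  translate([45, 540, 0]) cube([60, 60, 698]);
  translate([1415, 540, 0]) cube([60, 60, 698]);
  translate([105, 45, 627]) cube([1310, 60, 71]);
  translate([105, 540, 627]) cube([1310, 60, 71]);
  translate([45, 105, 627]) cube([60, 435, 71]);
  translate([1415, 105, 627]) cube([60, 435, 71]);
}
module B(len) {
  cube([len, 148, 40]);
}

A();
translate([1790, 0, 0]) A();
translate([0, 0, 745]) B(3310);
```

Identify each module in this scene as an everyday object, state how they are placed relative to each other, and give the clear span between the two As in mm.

A is a table. B is a beam. A beam spans the tops of two tables. The clear span between the two tables is 270 mm.

Second table starts at x = 1790; first ends at x = 1520; clear span = 1790 − 1520 = 270 mm.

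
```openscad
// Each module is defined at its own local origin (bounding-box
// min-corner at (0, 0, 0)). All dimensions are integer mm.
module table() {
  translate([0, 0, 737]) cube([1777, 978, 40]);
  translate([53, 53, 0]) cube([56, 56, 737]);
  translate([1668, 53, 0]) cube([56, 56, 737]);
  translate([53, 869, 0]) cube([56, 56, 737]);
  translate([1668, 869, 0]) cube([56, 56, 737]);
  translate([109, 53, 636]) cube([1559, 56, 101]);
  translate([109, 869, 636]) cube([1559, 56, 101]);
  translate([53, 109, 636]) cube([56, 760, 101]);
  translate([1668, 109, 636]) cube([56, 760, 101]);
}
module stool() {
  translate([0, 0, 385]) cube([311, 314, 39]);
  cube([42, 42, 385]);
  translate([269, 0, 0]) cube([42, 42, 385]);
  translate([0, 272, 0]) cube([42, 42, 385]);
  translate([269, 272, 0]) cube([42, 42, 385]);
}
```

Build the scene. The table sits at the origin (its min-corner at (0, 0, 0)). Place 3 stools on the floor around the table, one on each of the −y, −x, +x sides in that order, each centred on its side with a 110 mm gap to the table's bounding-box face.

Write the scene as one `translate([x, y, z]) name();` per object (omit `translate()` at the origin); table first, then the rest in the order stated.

table();
translate([733, -424, 0]) stool();
translate([-421, 332, 0]) stool();
translate([1887, 332, 0]) stool();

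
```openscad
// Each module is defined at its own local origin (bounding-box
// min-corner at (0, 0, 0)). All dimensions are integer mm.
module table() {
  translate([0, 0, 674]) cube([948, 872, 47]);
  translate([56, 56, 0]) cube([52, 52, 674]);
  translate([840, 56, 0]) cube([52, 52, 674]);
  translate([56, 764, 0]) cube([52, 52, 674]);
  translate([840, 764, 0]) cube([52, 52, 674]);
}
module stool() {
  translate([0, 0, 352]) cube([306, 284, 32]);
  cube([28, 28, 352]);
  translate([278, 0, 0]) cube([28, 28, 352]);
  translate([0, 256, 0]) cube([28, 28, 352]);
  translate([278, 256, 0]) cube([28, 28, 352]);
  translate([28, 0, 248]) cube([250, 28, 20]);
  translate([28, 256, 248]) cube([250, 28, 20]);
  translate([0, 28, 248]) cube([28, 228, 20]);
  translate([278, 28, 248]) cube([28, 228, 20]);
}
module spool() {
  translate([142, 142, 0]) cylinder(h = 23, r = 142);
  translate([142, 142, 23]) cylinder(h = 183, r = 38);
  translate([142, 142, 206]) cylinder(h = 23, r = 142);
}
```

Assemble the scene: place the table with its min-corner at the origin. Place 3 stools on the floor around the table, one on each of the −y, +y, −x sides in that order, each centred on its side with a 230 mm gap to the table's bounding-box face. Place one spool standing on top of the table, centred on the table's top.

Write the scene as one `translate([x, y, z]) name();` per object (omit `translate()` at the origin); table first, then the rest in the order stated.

table();
translate([321, -514, 0]) stool();
translate([321, 1102, 0]) stool();
translate([-536, 294, 0]) stool();
translate([332, 294, 721]) spool();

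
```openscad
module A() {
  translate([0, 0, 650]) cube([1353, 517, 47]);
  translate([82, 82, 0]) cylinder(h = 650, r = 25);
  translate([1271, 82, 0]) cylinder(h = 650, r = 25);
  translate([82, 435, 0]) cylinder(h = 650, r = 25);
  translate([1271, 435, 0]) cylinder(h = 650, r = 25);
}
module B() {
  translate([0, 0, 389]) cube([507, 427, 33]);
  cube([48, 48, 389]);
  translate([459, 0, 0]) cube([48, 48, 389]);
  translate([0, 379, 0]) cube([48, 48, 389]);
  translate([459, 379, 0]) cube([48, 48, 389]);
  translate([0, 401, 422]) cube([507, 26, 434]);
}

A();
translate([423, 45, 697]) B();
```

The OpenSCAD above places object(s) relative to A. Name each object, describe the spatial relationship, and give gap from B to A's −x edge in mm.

A is a table. B is a chair. The chair is on top of the table, centred. The gap from the chair to the table's −x edge is 423 mm.

The chair's min-x is at 423; the table's min-x is 0; gap = 423 mm.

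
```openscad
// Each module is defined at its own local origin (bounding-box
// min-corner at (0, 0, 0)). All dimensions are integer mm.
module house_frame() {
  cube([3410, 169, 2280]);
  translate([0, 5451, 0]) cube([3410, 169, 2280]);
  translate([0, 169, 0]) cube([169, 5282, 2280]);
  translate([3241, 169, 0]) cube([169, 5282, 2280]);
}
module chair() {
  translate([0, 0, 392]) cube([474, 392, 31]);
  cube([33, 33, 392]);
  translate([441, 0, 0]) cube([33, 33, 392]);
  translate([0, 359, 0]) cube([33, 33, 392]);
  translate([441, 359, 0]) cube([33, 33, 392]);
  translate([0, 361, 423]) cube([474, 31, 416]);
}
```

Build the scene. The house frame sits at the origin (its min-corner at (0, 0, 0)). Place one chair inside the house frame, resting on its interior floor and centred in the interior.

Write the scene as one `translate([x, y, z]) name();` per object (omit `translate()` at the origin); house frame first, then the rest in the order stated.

house_frame();
translate([1468, 2614, 0]) chair();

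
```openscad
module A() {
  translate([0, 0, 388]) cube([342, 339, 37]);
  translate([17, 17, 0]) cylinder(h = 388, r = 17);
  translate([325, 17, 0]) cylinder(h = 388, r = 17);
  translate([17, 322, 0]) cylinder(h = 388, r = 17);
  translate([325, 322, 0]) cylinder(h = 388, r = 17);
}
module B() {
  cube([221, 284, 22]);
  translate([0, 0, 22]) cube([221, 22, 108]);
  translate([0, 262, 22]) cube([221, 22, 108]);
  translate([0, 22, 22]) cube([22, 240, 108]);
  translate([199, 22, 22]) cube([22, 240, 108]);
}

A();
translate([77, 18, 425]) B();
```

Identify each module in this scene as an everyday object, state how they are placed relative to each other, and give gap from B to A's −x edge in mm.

A is a stool. B is an open box. The open box is on top of the stool. The gap from the open box to the stool's −x edge is 77 mm.

The open box's min-x is at 77; the stool's min-x is 0; gap = 77 mm.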